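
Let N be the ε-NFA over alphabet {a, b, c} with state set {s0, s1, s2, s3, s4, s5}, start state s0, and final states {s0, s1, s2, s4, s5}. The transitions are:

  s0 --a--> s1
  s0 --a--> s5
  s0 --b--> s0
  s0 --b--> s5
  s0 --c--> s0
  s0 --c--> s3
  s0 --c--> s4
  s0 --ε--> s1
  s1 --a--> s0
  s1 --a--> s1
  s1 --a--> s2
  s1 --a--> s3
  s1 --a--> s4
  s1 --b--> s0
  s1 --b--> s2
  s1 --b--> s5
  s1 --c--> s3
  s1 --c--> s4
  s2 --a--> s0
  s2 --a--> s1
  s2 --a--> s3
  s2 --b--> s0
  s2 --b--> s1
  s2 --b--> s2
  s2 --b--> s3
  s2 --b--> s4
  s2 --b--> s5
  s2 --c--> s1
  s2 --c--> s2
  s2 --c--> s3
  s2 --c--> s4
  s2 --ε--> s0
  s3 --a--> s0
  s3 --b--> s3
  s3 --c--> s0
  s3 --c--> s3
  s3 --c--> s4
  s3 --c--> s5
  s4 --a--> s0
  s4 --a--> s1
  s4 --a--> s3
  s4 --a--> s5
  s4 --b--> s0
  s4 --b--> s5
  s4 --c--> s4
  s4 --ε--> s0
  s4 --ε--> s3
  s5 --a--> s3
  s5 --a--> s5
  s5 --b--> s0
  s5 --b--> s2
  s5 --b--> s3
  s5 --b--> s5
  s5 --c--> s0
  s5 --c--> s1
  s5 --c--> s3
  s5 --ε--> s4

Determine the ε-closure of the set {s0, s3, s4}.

{s0, s1, s3, s4}

Begin with {s0, s3, s4}.
s0 →ε {s1}; add s1.
ε-closure = {s0, s1, s3, s4}.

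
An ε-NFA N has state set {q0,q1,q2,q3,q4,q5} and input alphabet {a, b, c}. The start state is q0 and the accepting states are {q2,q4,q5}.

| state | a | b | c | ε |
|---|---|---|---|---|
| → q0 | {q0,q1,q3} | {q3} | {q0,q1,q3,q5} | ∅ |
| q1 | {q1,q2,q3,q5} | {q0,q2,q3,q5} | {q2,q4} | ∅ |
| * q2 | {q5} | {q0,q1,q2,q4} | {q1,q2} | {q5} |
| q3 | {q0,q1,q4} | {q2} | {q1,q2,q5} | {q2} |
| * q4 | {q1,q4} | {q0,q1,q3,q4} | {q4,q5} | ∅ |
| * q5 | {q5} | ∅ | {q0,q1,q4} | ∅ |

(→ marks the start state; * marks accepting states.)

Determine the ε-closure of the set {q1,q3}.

{q1,q2,q3,q5}

Begin with {q1,q3}.
q3 →ε {q2}; add q2.
q2 →ε {q5}; add q5.
ε-closure = {q1,q2,q3,q5}.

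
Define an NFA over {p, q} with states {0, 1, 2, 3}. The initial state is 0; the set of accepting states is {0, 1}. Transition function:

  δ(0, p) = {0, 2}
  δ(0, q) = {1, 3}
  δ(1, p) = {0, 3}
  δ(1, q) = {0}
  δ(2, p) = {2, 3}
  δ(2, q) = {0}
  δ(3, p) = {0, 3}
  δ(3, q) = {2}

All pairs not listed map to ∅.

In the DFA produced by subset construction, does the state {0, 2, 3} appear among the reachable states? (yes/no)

yes

Start state of the DFA: {0}.
{0} --p--> {0, 2}  [new]
{0} --q--> {1, 3}  [new]
{0, 2} --p--> {0, 2, 3}  [new]
{0, 2} --q--> {0, 1, 3}  [new]
{1, 3} --p--> {0, 3}  [new]
{1, 3} --q--> {0, 2}  [seen]
{0, 2, 3} --p--> {0, 2, 3}  [seen]
{0, 2, 3} --q--> {0, 1, 2, 3}  [new]
{0, 1, 3} --p--> {0, 2, 3}  [seen]
{0, 1, 3} --q--> {0, 1, 2, 3}  [seen]
{0, 3} --p--> {0, 2, 3}  [seen]
{0, 3} --q--> {1, 2, 3}  [new]
{0, 1, 2, 3} --p--> {0, 2, 3}  [seen]
{0, 1, 2, 3} --q--> {0, 1, 2, 3}  [seen]
{1, 2, 3} --p--> {0, 2, 3}  [seen]
{1, 2, 3} --q--> {0, 2}  [seen]
Reachable DFA states: {0}, {0, 2}, {1, 3}, {0, 2, 3}, {0, 1, 3}, {0, 3}, {0, 1, 2, 3}, {1, 2, 3}.
{0, 2, 3} is among them.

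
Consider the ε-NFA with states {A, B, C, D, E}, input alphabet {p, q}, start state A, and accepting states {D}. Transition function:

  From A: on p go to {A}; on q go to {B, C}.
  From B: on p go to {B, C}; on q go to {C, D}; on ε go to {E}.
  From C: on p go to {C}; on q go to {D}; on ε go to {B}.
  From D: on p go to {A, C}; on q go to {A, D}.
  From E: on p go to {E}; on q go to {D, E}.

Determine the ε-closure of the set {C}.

{B, C, E}

Begin with {C}.
C →ε {B}; add B.
B →ε {E}; add E.
ε-closure = {B, C, E}.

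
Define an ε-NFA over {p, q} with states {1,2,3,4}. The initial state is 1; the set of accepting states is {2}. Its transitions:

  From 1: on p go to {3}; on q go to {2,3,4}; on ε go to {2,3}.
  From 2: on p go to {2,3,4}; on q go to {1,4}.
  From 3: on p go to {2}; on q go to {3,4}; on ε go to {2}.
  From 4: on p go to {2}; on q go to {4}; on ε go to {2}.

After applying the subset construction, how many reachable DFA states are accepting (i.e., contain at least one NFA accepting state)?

Start state of the DFA: {1,2,3} (ε-closure of the NFA start).
{1,2,3} --p--> {2,3,4}  [new]
{1,2,3} --q--> {1,2,3,4}  [new]
{2,3,4} --p--> {2,3,4}  [seen]
{2,3,4} --q--> {1,2,3,4}  [seen]
{1,2,3,4} --p--> {2,3,4}  [seen]
{1,2,3,4} --q--> {1,2,3,4}  [seen]
Reachable DFA states: {1,2,3}, {2,3,4}, {1,2,3,4}.
Accepting DFA states (contain an NFA accepting state): {1,2,3}, {2,3,4}, {1,2,3,4}.

3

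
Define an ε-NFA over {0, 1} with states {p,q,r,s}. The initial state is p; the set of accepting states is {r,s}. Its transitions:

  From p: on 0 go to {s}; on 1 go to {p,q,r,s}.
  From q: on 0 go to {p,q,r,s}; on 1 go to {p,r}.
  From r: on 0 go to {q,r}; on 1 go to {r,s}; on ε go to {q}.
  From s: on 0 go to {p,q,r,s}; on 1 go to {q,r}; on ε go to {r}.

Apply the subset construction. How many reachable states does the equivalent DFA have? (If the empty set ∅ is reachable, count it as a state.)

Start state of the DFA: {p} (ε-closure of the NFA start).
{p} --0--> {q,r,s}  [new]
{p} --1--> {p,q,r,s}  [new]
{q,r,s} --0--> {p,q,r,s}  [seen]
{q,r,s} --1--> {p,q,r,s}  [seen]
{p,q,r,s} --0--> {p,q,r,s}  [seen]
{p,q,r,s} --1--> {p,q,r,s}  [seen]
Reachable DFA states: {p}, {q,r,s}, {p,q,r,s}.

3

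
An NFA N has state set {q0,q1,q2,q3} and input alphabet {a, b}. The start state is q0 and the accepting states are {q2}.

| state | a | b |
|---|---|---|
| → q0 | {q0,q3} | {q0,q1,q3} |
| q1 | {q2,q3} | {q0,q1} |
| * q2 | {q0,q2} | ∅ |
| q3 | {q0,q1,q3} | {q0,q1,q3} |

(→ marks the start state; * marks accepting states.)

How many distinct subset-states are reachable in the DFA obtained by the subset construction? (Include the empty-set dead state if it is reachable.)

4

Start state of the DFA: {q0}.
{q0} --a--> {q0,q3}  [new]
{q0} --b--> {q0,q1,q3}  [new]
{q0,q3} --a--> {q0,q1,q3}  [seen]
{q0,q3} --b--> {q0,q1,q3}  [seen]
{q0,q1,q3} --a--> {q0,q1,q2,q3}  [new]
{q0,q1,q3} --b--> {q0,q1,q3}  [seen]
{q0,q1,q2,q3} --a--> {q0,q1,q2,q3}  [seen]
{q0,q1,q2,q3} --b--> {q0,q1,q3}  [seen]
Reachable DFA states: {q0}, {q0,q3}, {q0,q1,q3}, {q0,q1,q2,q3}.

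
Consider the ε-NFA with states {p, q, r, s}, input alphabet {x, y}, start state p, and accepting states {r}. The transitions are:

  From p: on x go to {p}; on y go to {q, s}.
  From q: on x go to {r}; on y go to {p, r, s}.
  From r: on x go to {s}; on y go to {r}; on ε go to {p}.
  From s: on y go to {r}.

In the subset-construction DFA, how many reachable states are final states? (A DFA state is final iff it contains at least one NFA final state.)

Start state of the DFA: {p} (ε-closure of the NFA start).
{p} --x--> {p}  [seen]
{p} --y--> {q, s}  [new]
{q, s} --x--> {p, r}  [new]
{q, s} --y--> {p, r, s}  [new]
{p, r} --x--> {p, s}  [new]
{p, r} --y--> {p, q, r, s}  [new]
{p, r, s} --x--> {p, s}  [seen]
{p, r, s} --y--> {p, q, r, s}  [seen]
{p, s} --x--> {p}  [seen]
{p, s} --y--> {p, q, r, s}  [seen]
{p, q, r, s} --x--> {p, r, s}  [seen]
{p, q, r, s} --y--> {p, q, r, s}  [seen]
Reachable DFA states: {p}, {q, s}, {p, r}, {p, r, s}, {p, s}, {p, q, r, s}.
Accepting DFA states (contain an NFA accepting state): {p, r}, {p, r, s}, {p, q, r, s}.

3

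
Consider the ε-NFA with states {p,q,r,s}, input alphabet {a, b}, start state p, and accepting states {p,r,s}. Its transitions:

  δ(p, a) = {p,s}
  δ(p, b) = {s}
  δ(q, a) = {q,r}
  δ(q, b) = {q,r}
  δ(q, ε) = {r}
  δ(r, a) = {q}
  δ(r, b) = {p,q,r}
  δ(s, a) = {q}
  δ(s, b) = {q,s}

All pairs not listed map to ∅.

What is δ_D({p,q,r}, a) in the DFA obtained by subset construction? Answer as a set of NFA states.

{p,q,r,s}

δ(p,a) = {p,s}; δ(q,a) = {q,r}; δ(r,a) = {q}.
Union: {p,q,r,s}.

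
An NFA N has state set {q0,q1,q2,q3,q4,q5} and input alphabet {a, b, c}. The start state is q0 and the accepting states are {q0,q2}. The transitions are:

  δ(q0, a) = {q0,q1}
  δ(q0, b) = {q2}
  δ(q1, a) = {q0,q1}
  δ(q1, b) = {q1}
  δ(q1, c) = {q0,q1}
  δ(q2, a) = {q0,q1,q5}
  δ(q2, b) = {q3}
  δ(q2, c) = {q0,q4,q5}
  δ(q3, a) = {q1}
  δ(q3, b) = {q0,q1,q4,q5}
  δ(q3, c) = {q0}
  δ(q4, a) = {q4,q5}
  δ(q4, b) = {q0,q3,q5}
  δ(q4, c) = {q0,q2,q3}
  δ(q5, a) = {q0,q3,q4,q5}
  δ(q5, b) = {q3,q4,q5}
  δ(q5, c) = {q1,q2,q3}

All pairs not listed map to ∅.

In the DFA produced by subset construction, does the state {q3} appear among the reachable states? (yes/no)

Start state of the DFA: {q0}.
{q0} --a--> {q0,q1}  [new]
{q0} --b--> {q2}  [new]
{q0} --c--> ∅  [new]
{q0,q1} --a--> {q0,q1}  [seen]
{q0,q1} --b--> {q1,q2}  [new]
{q0,q1} --c--> {q0,q1}  [seen]
{q2} --a--> {q0,q1,q5}  [new]
{q2} --b--> {q3}  [new]
{q2} --c--> {q0,q4,q5}  [new]
∅ --a--> ∅  [seen]
∅ --b--> ∅  [seen]
∅ --c--> ∅  [seen]
{q1,q2} --a--> {q0,q1,q5}  [seen]
{q1,q2} --b--> {q1,q3}  [new]
{q1,q2} --c--> {q0,q1,q4,q5}  [new]
{q0,q1,q5} --a--> {q0,q1,q3,q4,q5}  [new]
{q0,q1,q5} --b--> {q1,q2,q3,q4,q5}  [new]
{q0,q1,q5} --c--> {q0,q1,q2,q3}  [new]
{q3} --a--> {q1}  [new]
{q3} --b--> {q0,q1,q4,q5}  [seen]
{q3} --c--> {q0}  [seen]
{q0,q4,q5} --a--> {q0,q1,q3,q4,q5}  [seen]
{q0,q4,q5} --b--> {q0,q2,q3,q4,q5}  [new]
{q0,q4,q5} --c--> {q0,q1,q2,q3}  [seen]
{q1,q3} --a--> {q0,q1}  [seen]
{q1,q3} --b--> {q0,q1,q4,q5}  [seen]
{q1,q3} --c--> {q0,q1}  [seen]
{q0,q1,q4,q5} --a--> {q0,q1,q3,q4,q5}  [seen]
{q0,q1,q4,q5} --b--> {q0,q1,q2,q3,q4,q5}  [new]
{q0,q1,q4,q5} --c--> {q0,q1,q2,q3}  [seen]
{q0,q1,q3,q4,q5} --a--> {q0,q1,q3,q4,q5}  [seen]
{q0,q1,q3,q4,q5} --b--> {q0,q1,q2,q3,q4,q5}  [seen]
{q0,q1,q3,q4,q5} --c--> {q0,q1,q2,q3}  [seen]
{q1,q2,q3,q4,q5} --a--> {q0,q1,q3,q4,q5}  [seen]
{q1,q2,q3,q4,q5} --b--> {q0,q1,q3,q4,q5}  [seen]
{q1,q2,q3,q4,q5} --c--> {q0,q1,q2,q3,q4,q5}  [seen]
{q0,q1,q2,q3} --a--> {q0,q1,q5}  [seen]
{q0,q1,q2,q3} --b--> {q0,q1,q2,q3,q4,q5}  [seen]
{q0,q1,q2,q3} --c--> {q0,q1,q4,q5}  [seen]
{q1} --a--> {q0,q1}  [seen]
{q1} --b--> {q1}  [seen]
{q1} --c--> {q0,q1}  [seen]
{q0,q2,q3,q4,q5} --a--> {q0,q1,q3,q4,q5}  [seen]
{q0,q2,q3,q4,q5} --b--> {q0,q1,q2,q3,q4,q5}  [seen]
{q0,q2,q3,q4,q5} --c--> {q0,q1,q2,q3,q4,q5}  [seen]
{q0,q1,q2,q3,q4,q5} --a--> {q0,q1,q3,q4,q5}  [seen]
{q0,q1,q2,q3,q4,q5} --b--> {q0,q1,q2,q3,q4,q5}  [seen]
{q0,q1,q2,q3,q4,q5} --c--> {q0,q1,q2,q3,q4,q5}  [seen]
Reachable DFA states: {q0}, {q0,q1}, {q2}, ∅, {q1,q2}, {q0,q1,q5}, {q3}, {q0,q4,q5}, {q1,q3}, {q0,q1,q4,q5}, {q0,q1,q3,q4,q5}, {q1,q2,q3,q4,q5}, {q0,q1,q2,q3}, {q1}, {q0,q2,q3,q4,q5}, {q0,q1,q2,q3,q4,q5}.
{q3} is among them.

yes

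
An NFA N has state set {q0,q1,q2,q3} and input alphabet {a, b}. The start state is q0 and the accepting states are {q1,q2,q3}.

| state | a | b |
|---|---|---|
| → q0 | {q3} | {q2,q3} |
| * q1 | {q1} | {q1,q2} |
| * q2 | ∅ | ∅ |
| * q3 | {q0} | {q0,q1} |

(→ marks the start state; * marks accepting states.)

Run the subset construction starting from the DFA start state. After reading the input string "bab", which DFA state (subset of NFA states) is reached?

{q2,q3}

Start: {q0}.
δ(q0,b) = {q2,q3}.
Union: {q2,q3}.
After b: {q2,q3}.
δ(q2,a) = ∅; δ(q3,a) = {q0}.
Union: {q0}.
After a: {q0}.
δ(q0,b) = {q2,q3}.
Union: {q2,q3}.
After b: {q2,q3}.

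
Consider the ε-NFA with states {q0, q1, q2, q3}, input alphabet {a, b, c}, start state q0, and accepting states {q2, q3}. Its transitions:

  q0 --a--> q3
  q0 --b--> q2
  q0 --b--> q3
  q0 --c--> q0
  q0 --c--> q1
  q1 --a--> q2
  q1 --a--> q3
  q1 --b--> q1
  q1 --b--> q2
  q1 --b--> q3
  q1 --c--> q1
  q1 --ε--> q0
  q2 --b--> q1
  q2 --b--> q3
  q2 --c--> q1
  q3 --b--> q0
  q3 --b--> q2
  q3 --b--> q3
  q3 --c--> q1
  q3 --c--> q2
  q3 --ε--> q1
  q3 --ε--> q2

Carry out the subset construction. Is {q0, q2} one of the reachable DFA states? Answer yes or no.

no

Start state of the DFA: {q0} (ε-closure of the NFA start).
{q0} --a--> {q0, q1, q2, q3}  [new]
{q0} --b--> {q0, q1, q2, q3}  [seen]
{q0} --c--> {q0, q1}  [new]
{q0, q1, q2, q3} --a--> {q0, q1, q2, q3}  [seen]
{q0, q1, q2, q3} --b--> {q0, q1, q2, q3}  [seen]
{q0, q1, q2, q3} --c--> {q0, q1, q2}  [new]
{q0, q1} --a--> {q0, q1, q2, q3}  [seen]
{q0, q1} --b--> {q0, q1, q2, q3}  [seen]
{q0, q1} --c--> {q0, q1}  [seen]
{q0, q1, q2} --a--> {q0, q1, q2, q3}  [seen]
{q0, q1, q2} --b--> {q0, q1, q2, q3}  [seen]
{q0, q1, q2} --c--> {q0, q1}  [seen]
Reachable DFA states: {q0}, {q0, q1, q2, q3}, {q0, q1}, {q0, q1, q2}.
{q0, q2} is not among them.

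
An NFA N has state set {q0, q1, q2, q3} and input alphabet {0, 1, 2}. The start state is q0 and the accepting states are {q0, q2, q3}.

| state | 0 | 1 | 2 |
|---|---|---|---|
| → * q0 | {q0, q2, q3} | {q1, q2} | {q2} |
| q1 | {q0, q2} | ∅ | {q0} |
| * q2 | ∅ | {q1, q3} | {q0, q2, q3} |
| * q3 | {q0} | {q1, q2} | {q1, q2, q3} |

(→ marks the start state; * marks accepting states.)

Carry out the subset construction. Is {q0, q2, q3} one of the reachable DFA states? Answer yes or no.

Start state of the DFA: {q0}.
{q0} --0--> {q0, q2, q3}  [new]
{q0} --1--> {q1, q2}  [new]
{q0} --2--> {q2}  [new]
{q0, q2, q3} --0--> {q0, q2, q3}  [seen]
{q0, q2, q3} --1--> {q1, q2, q3}  [new]
{q0, q2, q3} --2--> {q0, q1, q2, q3}  [new]
{q1, q2} --0--> {q0, q2}  [new]
{q1, q2} --1--> {q1, q3}  [new]
{q1, q2} --2--> {q0, q2, q3}  [seen]
{q2} --0--> ∅  [new]
{q2} --1--> {q1, q3}  [seen]
{q2} --2--> {q0, q2, q3}  [seen]
{q1, q2, q3} --0--> {q0, q2}  [seen]
{q1, q2, q3} --1--> {q1, q2, q3}  [seen]
{q1, q2, q3} --2--> {q0, q1, q2, q3}  [seen]
{q0, q1, q2, q3} --0--> {q0, q2, q3}  [seen]
{q0, q1, q2, q3} --1--> {q1, q2, q3}  [seen]
{q0, q1, q2, q3} --2--> {q0, q1, q2, q3}  [seen]
{q0, q2} --0--> {q0, q2, q3}  [seen]
{q0, q2} --1--> {q1, q2, q3}  [seen]
{q0, q2} --2--> {q0, q2, q3}  [seen]
{q1, q3} --0--> {q0, q2}  [seen]
{q1, q3} --1--> {q1, q2}  [seen]
{q1, q3} --2--> {q0, q1, q2, q3}  [seen]
∅ --0--> ∅  [seen]
∅ --1--> ∅  [seen]
∅ --2--> ∅  [seen]
Reachable DFA states: {q0}, {q0, q2, q3}, {q1, q2}, {q2}, {q1, q2, q3}, {q0, q1, q2, q3}, {q0, q2}, {q1, q3}, ∅.
{q0, q2, q3} is among them.

yes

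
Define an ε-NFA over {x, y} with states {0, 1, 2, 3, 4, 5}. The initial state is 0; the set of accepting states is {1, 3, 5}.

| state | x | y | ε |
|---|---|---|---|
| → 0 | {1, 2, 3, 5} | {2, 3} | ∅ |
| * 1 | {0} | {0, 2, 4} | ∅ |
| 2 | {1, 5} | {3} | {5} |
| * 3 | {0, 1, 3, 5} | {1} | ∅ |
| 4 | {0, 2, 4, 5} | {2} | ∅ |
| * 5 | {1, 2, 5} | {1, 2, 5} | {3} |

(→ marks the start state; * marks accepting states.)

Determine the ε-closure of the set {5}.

Begin with {5}.
5 →ε {3}; add 3.
ε-closure = {3, 5}.

{3, 5}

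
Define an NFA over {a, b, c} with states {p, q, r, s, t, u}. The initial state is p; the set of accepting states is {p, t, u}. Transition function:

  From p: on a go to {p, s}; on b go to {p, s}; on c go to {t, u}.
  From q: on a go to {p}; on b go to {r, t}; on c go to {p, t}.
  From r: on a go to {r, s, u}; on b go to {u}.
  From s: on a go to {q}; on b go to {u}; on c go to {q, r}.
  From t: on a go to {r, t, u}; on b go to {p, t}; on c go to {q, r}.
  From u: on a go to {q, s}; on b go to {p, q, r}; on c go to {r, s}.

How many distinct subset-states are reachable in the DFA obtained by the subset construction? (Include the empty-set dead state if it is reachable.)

Start state of the DFA: {p}.
{p} --a--> {p, s}  [new]
{p} --b--> {p, s}  [seen]
{p} --c--> {t, u}  [new]
{p, s} --a--> {p, q, s}  [new]
{p, s} --b--> {p, s, u}  [new]
{p, s} --c--> {q, r, t, u}  [new]
{t, u} --a--> {q, r, s, t, u}  [new]
{t, u} --b--> {p, q, r, t}  [new]
{t, u} --c--> {q, r, s}  [new]
{p, q, s} --a--> {p, q, s}  [seen]
{p, q, s} --b--> {p, r, s, t, u}  [new]
{p, q, s} --c--> {p, q, r, t, u}  [new]
{p, s, u} --a--> {p, q, s}  [seen]
{p, s, u} --b--> {p, q, r, s, u}  [new]
{p, s, u} --c--> {q, r, s, t, u}  [seen]
{q, r, t, u} --a--> {p, q, r, s, t, u}  [new]
{q, r, t, u} --b--> {p, q, r, t, u}  [seen]
{q, r, t, u} --c--> {p, q, r, s, t}  [new]
{q, r, s, t, u} --a--> {p, q, r, s, t, u}  [seen]
{q, r, s, t, u} --b--> {p, q, r, t, u}  [seen]
{q, r, s, t, u} --c--> {p, q, r, s, t}  [seen]
{p, q, r, t} --a--> {p, r, s, t, u}  [seen]
{p, q, r, t} --b--> {p, r, s, t, u}  [seen]
{p, q, r, t} --c--> {p, q, r, t, u}  [seen]
{q, r, s} --a--> {p, q, r, s, u}  [seen]
{q, r, s} --b--> {r, t, u}  [new]
{q, r, s} --c--> {p, q, r, t}  [seen]
{p, r, s, t, u} --a--> {p, q, r, s, t, u}  [seen]
{p, r, s, t, u} --b--> {p, q, r, s, t, u}  [seen]
{p, r, s, t, u} --c--> {q, r, s, t, u}  [seen]
{p, q, r, t, u} --a--> {p, q, r, s, t, u}  [seen]
{p, q, r, t, u} --b--> {p, q, r, s, t, u}  [seen]
{p, q, r, t, u} --c--> {p, q, r, s, t, u}  [seen]
{p, q, r, s, u} --a--> {p, q, r, s, u}  [seen]
{p, q, r, s, u} --b--> {p, q, r, s, t, u}  [seen]
{p, q, r, s, u} --c--> {p, q, r, s, t, u}  [seen]
{p, q, r, s, t, u} --a--> {p, q, r, s, t, u}  [seen]
{p, q, r, s, t, u} --b--> {p, q, r, s, t, u}  [seen]
{p, q, r, s, t, u} --c--> {p, q, r, s, t, u}  [seen]
{p, q, r, s, t} --a--> {p, q, r, s, t, u}  [seen]
{p, q, r, s, t} --b--> {p, r, s, t, u}  [seen]
{p, q, r, s, t} --c--> {p, q, r, t, u}  [seen]
{r, t, u} --a--> {q, r, s, t, u}  [seen]
{r, t, u} --b--> {p, q, r, t, u}  [seen]
{r, t, u} --c--> {q, r, s}  [seen]
Reachable DFA states: {p}, {p, s}, {t, u}, {p, q, s}, {p, s, u}, {q, r, t, u}, {q, r, s, t, u}, {p, q, r, t}, {q, r, s}, {p, r, s, t, u}, {p, q, r, t, u}, {p, q, r, s, u}, {p, q, r, s, t, u}, {p, q, r, s, t}, {r, t, u}.

15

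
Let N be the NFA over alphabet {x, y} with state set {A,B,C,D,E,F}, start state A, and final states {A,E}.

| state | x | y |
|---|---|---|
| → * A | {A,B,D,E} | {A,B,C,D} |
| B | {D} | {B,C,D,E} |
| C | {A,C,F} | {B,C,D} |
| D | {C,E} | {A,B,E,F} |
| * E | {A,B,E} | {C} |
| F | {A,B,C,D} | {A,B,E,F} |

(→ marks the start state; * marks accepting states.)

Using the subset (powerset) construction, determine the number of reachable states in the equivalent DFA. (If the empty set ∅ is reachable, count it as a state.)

5

Start state of the DFA: {A}.
{A} --x--> {A,B,D,E}  [new]
{A} --y--> {A,B,C,D}  [new]
{A,B,D,E} --x--> {A,B,C,D,E}  [new]
{A,B,D,E} --y--> {A,B,C,D,E,F}  [new]
{A,B,C,D} --x--> {A,B,C,D,E,F}  [seen]
{A,B,C,D} --y--> {A,B,C,D,E,F}  [seen]
{A,B,C,D,E} --x--> {A,B,C,D,E,F}  [seen]
{A,B,C,D,E} --y--> {A,B,C,D,E,F}  [seen]
{A,B,C,D,E,F} --x--> {A,B,C,D,E,F}  [seen]
{A,B,C,D,E,F} --y--> {A,B,C,D,E,F}  [seen]
Reachable DFA states: {A}, {A,B,D,E}, {A,B,C,D}, {A,B,C,D,E}, {A,B,C,D,E,F}.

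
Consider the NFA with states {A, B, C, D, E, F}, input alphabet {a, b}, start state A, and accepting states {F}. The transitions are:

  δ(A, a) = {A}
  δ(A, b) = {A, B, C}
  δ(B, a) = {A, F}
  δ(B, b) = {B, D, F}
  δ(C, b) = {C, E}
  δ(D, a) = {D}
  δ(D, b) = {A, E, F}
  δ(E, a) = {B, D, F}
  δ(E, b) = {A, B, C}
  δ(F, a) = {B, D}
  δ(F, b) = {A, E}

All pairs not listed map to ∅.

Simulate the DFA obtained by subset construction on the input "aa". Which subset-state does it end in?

{A}

Start: {A}.
δ(A,a) = {A}.
Union: {A}.
After a: {A}.
δ(A,a) = {A}.
Union: {A}.
After a: {A}.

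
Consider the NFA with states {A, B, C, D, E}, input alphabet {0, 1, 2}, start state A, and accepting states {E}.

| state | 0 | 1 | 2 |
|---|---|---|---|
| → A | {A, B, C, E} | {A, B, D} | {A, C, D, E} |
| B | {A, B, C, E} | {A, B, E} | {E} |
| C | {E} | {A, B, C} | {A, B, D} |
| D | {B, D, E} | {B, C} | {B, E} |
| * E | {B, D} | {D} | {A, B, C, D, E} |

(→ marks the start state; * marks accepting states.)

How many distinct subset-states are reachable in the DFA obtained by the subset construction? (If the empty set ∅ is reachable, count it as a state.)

6

Start state of the DFA: {A}.
{A} --0--> {A, B, C, E}  [new]
{A} --1--> {A, B, D}  [new]
{A} --2--> {A, C, D, E}  [new]
{A, B, C, E} --0--> {A, B, C, D, E}  [new]
{A, B, C, E} --1--> {A, B, C, D, E}  [seen]
{A, B, C, E} --2--> {A, B, C, D, E}  [seen]
{A, B, D} --0--> {A, B, C, D, E}  [seen]
{A, B, D} --1--> {A, B, C, D, E}  [seen]
{A, B, D} --2--> {A, B, C, D, E}  [seen]
{A, C, D, E} --0--> {A, B, C, D, E}  [seen]
{A, C, D, E} --1--> {A, B, C, D}  [new]
{A, C, D, E} --2--> {A, B, C, D, E}  [seen]
{A, B, C, D, E} --0--> {A, B, C, D, E}  [seen]
{A, B, C, D, E} --1--> {A, B, C, D, E}  [seen]
{A, B, C, D, E} --2--> {A, B, C, D, E}  [seen]
{A, B, C, D} --0--> {A, B, C, D, E}  [seen]
{A, B, C, D} --1--> {A, B, C, D, E}  [seen]
{A, B, C, D} --2--> {A, B, C, D, E}  [seen]
Reachable DFA states: {A}, {A, B, C, E}, {A, B, D}, {A, C, D, E}, {A, B, C, D, E}, {A, B, C, D}.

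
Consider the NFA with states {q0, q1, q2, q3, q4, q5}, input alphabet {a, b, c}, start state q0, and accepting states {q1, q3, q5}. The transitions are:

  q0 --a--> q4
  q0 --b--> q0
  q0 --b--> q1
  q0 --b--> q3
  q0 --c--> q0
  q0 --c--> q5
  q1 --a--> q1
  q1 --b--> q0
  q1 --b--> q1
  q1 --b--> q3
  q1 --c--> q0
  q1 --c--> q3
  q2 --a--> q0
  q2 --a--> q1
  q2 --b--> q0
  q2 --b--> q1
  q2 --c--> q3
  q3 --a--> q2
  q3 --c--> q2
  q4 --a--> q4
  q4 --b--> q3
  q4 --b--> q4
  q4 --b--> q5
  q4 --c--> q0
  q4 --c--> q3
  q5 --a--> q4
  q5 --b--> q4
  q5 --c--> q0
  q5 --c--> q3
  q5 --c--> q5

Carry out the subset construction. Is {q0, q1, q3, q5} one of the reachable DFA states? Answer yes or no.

Start state of the DFA: {q0}.
{q0} --a--> {q4}  [new]
{q0} --b--> {q0, q1, q3}  [new]
{q0} --c--> {q0, q5}  [new]
{q4} --a--> {q4}  [seen]
{q4} --b--> {q3, q4, q5}  [new]
{q4} --c--> {q0, q3}  [new]
{q0, q1, q3} --a--> {q1, q2, q4}  [new]
{q0, q1, q3} --b--> {q0, q1, q3}  [seen]
{q0, q1, q3} --c--> {q0, q2, q3, q5}  [new]
{q0, q5} --a--> {q4}  [seen]
{q0, q5} --b--> {q0, q1, q3, q4}  [new]
{q0, q5} --c--> {q0, q3, q5}  [new]
{q3, q4, q5} --a--> {q2, q4}  [new]
{q3, q4, q5} --b--> {q3, q4, q5}  [seen]
{q3, q4, q5} --c--> {q0, q2, q3, q5}  [seen]
{q0, q3} --a--> {q2, q4}  [seen]
{q0, q3} --b--> {q0, q1, q3}  [seen]
{q0, q3} --c--> {q0, q2, q5}  [new]
{q1, q2, q4} --a--> {q0, q1, q4}  [new]
{q1, q2, q4} --b--> {q0, q1, q3, q4, q5}  [new]
{q1, q2, q4} --c--> {q0, q3}  [seen]
{q0, q2, q3, q5} --a--> {q0, q1, q2, q4}  [new]
{q0, q2, q3, q5} --b--> {q0, q1, q3, q4}  [seen]
{q0, q2, q3, q5} --c--> {q0, q2, q3, q5}  [seen]
{q0, q1, q3, q4} --a--> {q1, q2, q4}  [seen]
{q0, q1, q3, q4} --b--> {q0, q1, q3, q4, q5}  [seen]
{q0, q1, q3, q4} --c--> {q0, q2, q3, q5}  [seen]
{q0, q3, q5} --a--> {q2, q4}  [seen]
{q0, q3, q5} --b--> {q0, q1, q3, q4}  [seen]
{q0, q3, q5} --c--> {q0, q2, q3, q5}  [seen]
{q2, q4} --a--> {q0, q1, q4}  [seen]
{q2, q4} --b--> {q0, q1, q3, q4, q5}  [seen]
{q2, q4} --c--> {q0, q3}  [seen]
{q0, q2, q5} --a--> {q0, q1, q4}  [seen]
{q0, q2, q5} --b--> {q0, q1, q3, q4}  [seen]
{q0, q2, q5} --c--> {q0, q3, q5}  [seen]
{q0, q1, q4} --a--> {q1, q4}  [new]
{q0, q1, q4} --b--> {q0, q1, q3, q4, q5}  [seen]
{q0, q1, q4} --c--> {q0, q3, q5}  [seen]
{q0, q1, q3, q4, q5} --a--> {q1, q2, q4}  [seen]
{q0, q1, q3, q4, q5} --b--> {q0, q1, q3, q4, q5}  [seen]
{q0, q1, q3, q4, q5} --c--> {q0, q2, q3, q5}  [seen]
{q0, q1, q2, q4} --a--> {q0, q1, q4}  [seen]
{q0, q1, q2, q4} --b--> {q0, q1, q3, q4, q5}  [seen]
{q0, q1, q2, q4} --c--> {q0, q3, q5}  [seen]
{q1, q4} --a--> {q1, q4}  [seen]
{q1, q4} --b--> {q0, q1, q3, q4, q5}  [seen]
{q1, q4} --c--> {q0, q3}  [seen]
Reachable DFA states: {q0}, {q4}, {q0, q1, q3}, {q0, q5}, {q3, q4, q5}, {q0, q3}, {q1, q2, q4}, {q0, q2, q3, q5}, {q0, q1, q3, q4}, {q0, q3, q5}, {q2, q4}, {q0, q2, q5}, {q0, q1, q4}, {q0, q1, q3, q4, q5}, {q0, q1, q2, q4}, {q1, q4}.
{q0, q1, q3, q5} is not among them.

no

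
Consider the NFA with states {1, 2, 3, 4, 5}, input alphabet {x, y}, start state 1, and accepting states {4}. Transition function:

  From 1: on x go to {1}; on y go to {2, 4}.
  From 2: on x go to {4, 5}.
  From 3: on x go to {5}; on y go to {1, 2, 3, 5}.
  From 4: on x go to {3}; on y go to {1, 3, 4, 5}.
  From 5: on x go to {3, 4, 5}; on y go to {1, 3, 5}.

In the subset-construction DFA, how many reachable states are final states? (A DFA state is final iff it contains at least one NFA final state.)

4

Start state of the DFA: {1}.
{1} --x--> {1}  [seen]
{1} --y--> {2, 4}  [new]
{2, 4} --x--> {3, 4, 5}  [new]
{2, 4} --y--> {1, 3, 4, 5}  [new]
{3, 4, 5} --x--> {3, 4, 5}  [seen]
{3, 4, 5} --y--> {1, 2, 3, 4, 5}  [new]
{1, 3, 4, 5} --x--> {1, 3, 4, 5}  [seen]
{1, 3, 4, 5} --y--> {1, 2, 3, 4, 5}  [seen]
{1, 2, 3, 4, 5} --x--> {1, 3, 4, 5}  [seen]
{1, 2, 3, 4, 5} --y--> {1, 2, 3, 4, 5}  [seen]
Reachable DFA states: {1}, {2, 4}, {3, 4, 5}, {1, 3, 4, 5}, {1, 2, 3, 4, 5}.
Accepting DFA states (contain an NFA accepting state): {2, 4}, {3, 4, 5}, {1, 3, 4, 5}, {1, 2, 3, 4, 5}.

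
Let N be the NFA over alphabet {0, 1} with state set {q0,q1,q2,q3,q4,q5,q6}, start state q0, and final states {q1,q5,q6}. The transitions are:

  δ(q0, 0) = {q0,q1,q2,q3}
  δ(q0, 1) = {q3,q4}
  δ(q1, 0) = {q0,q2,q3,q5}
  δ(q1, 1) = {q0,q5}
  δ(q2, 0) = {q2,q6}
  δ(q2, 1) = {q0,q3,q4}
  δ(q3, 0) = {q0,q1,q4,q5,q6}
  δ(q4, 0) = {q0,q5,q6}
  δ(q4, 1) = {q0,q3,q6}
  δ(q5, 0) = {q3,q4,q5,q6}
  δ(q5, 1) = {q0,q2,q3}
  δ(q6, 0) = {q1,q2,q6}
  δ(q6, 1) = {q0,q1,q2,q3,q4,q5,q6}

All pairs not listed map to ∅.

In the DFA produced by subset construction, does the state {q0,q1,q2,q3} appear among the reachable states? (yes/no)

yes

Start state of the DFA: {q0}.
{q0} --0--> {q0,q1,q2,q3}  [new]
{q0} --1--> {q3,q4}  [new]
{q0,q1,q2,q3} --0--> {q0,q1,q2,q3,q4,q5,q6}  [new]
{q0,q1,q2,q3} --1--> {q0,q3,q4,q5}  [new]
{q3,q4} --0--> {q0,q1,q4,q5,q6}  [new]
{q3,q4} --1--> {q0,q3,q6}  [new]
{q0,q1,q2,q3,q4,q5,q6} --0--> {q0,q1,q2,q3,q4,q5,q6}  [seen]
{q0,q1,q2,q3,q4,q5,q6} --1--> {q0,q1,q2,q3,q4,q5,q6}  [seen]
{q0,q3,q4,q5} --0--> {q0,q1,q2,q3,q4,q5,q6}  [seen]
{q0,q3,q4,q5} --1--> {q0,q2,q3,q4,q6}  [new]
{q0,q1,q4,q5,q6} --0--> {q0,q1,q2,q3,q4,q5,q6}  [seen]
{q0,q1,q4,q5,q6} --1--> {q0,q1,q2,q3,q4,q5,q6}  [seen]
{q0,q3,q6} --0--> {q0,q1,q2,q3,q4,q5,q6}  [seen]
{q0,q3,q6} --1--> {q0,q1,q2,q3,q4,q5,q6}  [seen]
{q0,q2,q3,q4,q6} --0--> {q0,q1,q2,q3,q4,q5,q6}  [seen]
{q0,q2,q3,q4,q6} --1--> {q0,q1,q2,q3,q4,q5,q6}  [seen]
Reachable DFA states: {q0}, {q0,q1,q2,q3}, {q3,q4}, {q0,q1,q2,q3,q4,q5,q6}, {q0,q3,q4,q5}, {q0,q1,q4,q5,q6}, {q0,q3,q6}, {q0,q2,q3,q4,q6}.
{q0,q1,q2,q3} is among them.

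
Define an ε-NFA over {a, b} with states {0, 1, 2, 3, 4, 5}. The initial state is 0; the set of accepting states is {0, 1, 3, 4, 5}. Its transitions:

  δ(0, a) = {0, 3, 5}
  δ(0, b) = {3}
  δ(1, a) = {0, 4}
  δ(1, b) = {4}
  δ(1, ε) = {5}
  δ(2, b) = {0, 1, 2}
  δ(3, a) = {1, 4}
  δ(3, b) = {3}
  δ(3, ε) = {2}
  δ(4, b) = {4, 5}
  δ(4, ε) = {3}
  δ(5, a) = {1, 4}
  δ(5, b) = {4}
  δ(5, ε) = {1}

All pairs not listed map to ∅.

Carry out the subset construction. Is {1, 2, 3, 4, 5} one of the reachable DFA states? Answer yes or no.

yes

Start state of the DFA: {0} (ε-closure of the NFA start).
{0} --a--> {0, 1, 2, 3, 5}  [new]
{0} --b--> {2, 3}  [new]
{0, 1, 2, 3, 5} --a--> {0, 1, 2, 3, 4, 5}  [new]
{0, 1, 2, 3, 5} --b--> {0, 1, 2, 3, 4, 5}  [seen]
{2, 3} --a--> {1, 2, 3, 4, 5}  [new]
{2, 3} --b--> {0, 1, 2, 3, 5}  [seen]
{0, 1, 2, 3, 4, 5} --a--> {0, 1, 2, 3, 4, 5}  [seen]
{0, 1, 2, 3, 4, 5} --b--> {0, 1, 2, 3, 4, 5}  [seen]
{1, 2, 3, 4, 5} --a--> {0, 1, 2, 3, 4, 5}  [seen]
{1, 2, 3, 4, 5} --b--> {0, 1, 2, 3, 4, 5}  [seen]
Reachable DFA states: {0}, {0, 1, 2, 3, 5}, {2, 3}, {0, 1, 2, 3, 4, 5}, {1, 2, 3, 4, 5}.
{1, 2, 3, 4, 5} is among them.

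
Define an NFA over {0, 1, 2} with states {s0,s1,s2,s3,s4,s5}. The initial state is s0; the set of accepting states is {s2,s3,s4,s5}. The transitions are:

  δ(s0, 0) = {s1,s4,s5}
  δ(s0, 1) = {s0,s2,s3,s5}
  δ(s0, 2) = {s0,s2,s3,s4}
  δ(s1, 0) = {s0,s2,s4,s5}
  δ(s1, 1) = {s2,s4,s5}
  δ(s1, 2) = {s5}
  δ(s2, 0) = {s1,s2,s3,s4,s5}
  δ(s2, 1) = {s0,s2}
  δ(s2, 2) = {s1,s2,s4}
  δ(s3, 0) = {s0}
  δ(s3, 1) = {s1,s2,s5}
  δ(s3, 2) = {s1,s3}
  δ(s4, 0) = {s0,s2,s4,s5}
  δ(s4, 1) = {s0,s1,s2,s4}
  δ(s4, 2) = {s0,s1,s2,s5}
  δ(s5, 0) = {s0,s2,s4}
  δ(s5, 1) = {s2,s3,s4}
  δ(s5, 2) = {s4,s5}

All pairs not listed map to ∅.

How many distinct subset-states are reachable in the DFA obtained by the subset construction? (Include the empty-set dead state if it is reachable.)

7

Start state of the DFA: {s0}.
{s0} --0--> {s1,s4,s5}  [new]
{s0} --1--> {s0,s2,s3,s5}  [new]
{s0} --2--> {s0,s2,s3,s4}  [new]
{s1,s4,s5} --0--> {s0,s2,s4,s5}  [new]
{s1,s4,s5} --1--> {s0,s1,s2,s3,s4,s5}  [new]
{s1,s4,s5} --2--> {s0,s1,s2,s4,s5}  [new]
{s0,s2,s3,s5} --0--> {s0,s1,s2,s3,s4,s5}  [seen]
{s0,s2,s3,s5} --1--> {s0,s1,s2,s3,s4,s5}  [seen]
{s0,s2,s3,s5} --2--> {s0,s1,s2,s3,s4,s5}  [seen]
{s0,s2,s3,s4} --0--> {s0,s1,s2,s3,s4,s5}  [seen]
{s0,s2,s3,s4} --1--> {s0,s1,s2,s3,s4,s5}  [seen]
{s0,s2,s3,s4} --2--> {s0,s1,s2,s3,s4,s5}  [seen]
{s0,s2,s4,s5} --0--> {s0,s1,s2,s3,s4,s5}  [seen]
{s0,s2,s4,s5} --1--> {s0,s1,s2,s3,s4,s5}  [seen]
{s0,s2,s4,s5} --2--> {s0,s1,s2,s3,s4,s5}  [seen]
{s0,s1,s2,s3,s4,s5} --0--> {s0,s1,s2,s3,s4,s5}  [seen]
{s0,s1,s2,s3,s4,s5} --1--> {s0,s1,s2,s3,s4,s5}  [seen]
{s0,s1,s2,s3,s4,s5} --2--> {s0,s1,s2,s3,s4,s5}  [seen]
{s0,s1,s2,s4,s5} --0--> {s0,s1,s2,s3,s4,s5}  [seen]
{s0,s1,s2,s4,s5} --1--> {s0,s1,s2,s3,s4,s5}  [seen]
{s0,s1,s2,s4,s5} --2--> {s0,s1,s2,s3,s4,s5}  [seen]
Reachable DFA states: {s0}, {s1,s4,s5}, {s0,s2,s3,s5}, {s0,s2,s3,s4}, {s0,s2,s4,s5}, {s0,s1,s2,s3,s4,s5}, {s0,s1,s2,s4,s5}.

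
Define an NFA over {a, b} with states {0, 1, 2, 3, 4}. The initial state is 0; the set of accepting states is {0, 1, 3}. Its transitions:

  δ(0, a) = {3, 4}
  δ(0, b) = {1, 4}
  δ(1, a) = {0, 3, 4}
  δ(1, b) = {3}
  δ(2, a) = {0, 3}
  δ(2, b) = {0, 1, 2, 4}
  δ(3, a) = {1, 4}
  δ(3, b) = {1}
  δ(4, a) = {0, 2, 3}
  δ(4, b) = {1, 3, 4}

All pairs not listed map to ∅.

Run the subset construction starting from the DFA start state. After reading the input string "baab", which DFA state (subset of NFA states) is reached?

Start: {0}.
δ(0,b) = {1, 4}.
Union: {1, 4}.
After b: {1, 4}.
δ(1,a) = {0, 3, 4}; δ(4,a) = {0, 2, 3}.
Union: {0, 2, 3, 4}.
After a: {0, 2, 3, 4}.
δ(0,a) = {3, 4}; δ(2,a) = {0, 3}; δ(3,a) = {1, 4}; δ(4,a) = {0, 2, 3}.
Union: {0, 1, 2, 3, 4}.
After a: {0, 1, 2, 3, 4}.
δ(0,b) = {1, 4}; δ(1,b) = {3}; δ(2,b) = {0, 1, 2, 4}; δ(3,b) = {1}; δ(4,b) = {1, 3, 4}.
Union: {0, 1, 2, 3, 4}.
After b: {0, 1, 2, 3, 4}.

{0, 1, 2, 3, 4}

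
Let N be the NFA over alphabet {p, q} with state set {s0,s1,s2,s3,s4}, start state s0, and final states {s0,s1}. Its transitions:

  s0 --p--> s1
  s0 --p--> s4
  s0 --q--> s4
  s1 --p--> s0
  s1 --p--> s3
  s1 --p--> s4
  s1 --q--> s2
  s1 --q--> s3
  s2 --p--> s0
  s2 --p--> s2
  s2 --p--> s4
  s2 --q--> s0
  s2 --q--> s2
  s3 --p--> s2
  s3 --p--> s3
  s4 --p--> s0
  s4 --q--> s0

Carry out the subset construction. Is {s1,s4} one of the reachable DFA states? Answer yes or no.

Start state of the DFA: {s0}.
{s0} --p--> {s1,s4}  [new]
{s0} --q--> {s4}  [new]
{s1,s4} --p--> {s0,s3,s4}  [new]
{s1,s4} --q--> {s0,s2,s3}  [new]
{s4} --p--> {s0}  [seen]
{s4} --q--> {s0}  [seen]
{s0,s3,s4} --p--> {s0,s1,s2,s3,s4}  [new]
{s0,s3,s4} --q--> {s0,s4}  [new]
{s0,s2,s3} --p--> {s0,s1,s2,s3,s4}  [seen]
{s0,s2,s3} --q--> {s0,s2,s4}  [new]
{s0,s1,s2,s3,s4} --p--> {s0,s1,s2,s3,s4}  [seen]
{s0,s1,s2,s3,s4} --q--> {s0,s2,s3,s4}  [new]
{s0,s4} --p--> {s0,s1,s4}  [new]
{s0,s4} --q--> {s0,s4}  [seen]
{s0,s2,s4} --p--> {s0,s1,s2,s4}  [new]
{s0,s2,s4} --q--> {s0,s2,s4}  [seen]
{s0,s2,s3,s4} --p--> {s0,s1,s2,s3,s4}  [seen]
{s0,s2,s3,s4} --q--> {s0,s2,s4}  [seen]
{s0,s1,s4} --p--> {s0,s1,s3,s4}  [new]
{s0,s1,s4} --q--> {s0,s2,s3,s4}  [seen]
{s0,s1,s2,s4} --p--> {s0,s1,s2,s3,s4}  [seen]
{s0,s1,s2,s4} --q--> {s0,s2,s3,s4}  [seen]
{s0,s1,s3,s4} --p--> {s0,s1,s2,s3,s4}  [seen]
{s0,s1,s3,s4} --q--> {s0,s2,s3,s4}  [seen]
Reachable DFA states: {s0}, {s1,s4}, {s4}, {s0,s3,s4}, {s0,s2,s3}, {s0,s1,s2,s3,s4}, {s0,s4}, {s0,s2,s4}, {s0,s2,s3,s4}, {s0,s1,s4}, {s0,s1,s2,s4}, {s0,s1,s3,s4}.
{s1,s4} is among them.

yes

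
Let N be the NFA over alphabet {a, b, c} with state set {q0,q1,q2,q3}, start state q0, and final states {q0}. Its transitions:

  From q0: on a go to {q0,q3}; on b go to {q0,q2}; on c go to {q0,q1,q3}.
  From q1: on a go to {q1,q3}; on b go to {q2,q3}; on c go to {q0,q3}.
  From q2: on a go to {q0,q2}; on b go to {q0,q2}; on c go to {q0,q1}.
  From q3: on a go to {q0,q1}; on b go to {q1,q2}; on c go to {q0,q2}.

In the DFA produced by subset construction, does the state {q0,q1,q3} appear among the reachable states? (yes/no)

Start state of the DFA: {q0}.
{q0} --a--> {q0,q3}  [new]
{q0} --b--> {q0,q2}  [new]
{q0} --c--> {q0,q1,q3}  [new]
{q0,q3} --a--> {q0,q1,q3}  [seen]
{q0,q3} --b--> {q0,q1,q2}  [new]
{q0,q3} --c--> {q0,q1,q2,q3}  [new]
{q0,q2} --a--> {q0,q2,q3}  [new]
{q0,q2} --b--> {q0,q2}  [seen]
{q0,q2} --c--> {q0,q1,q3}  [seen]
{q0,q1,q3} --a--> {q0,q1,q3}  [seen]
{q0,q1,q3} --b--> {q0,q1,q2,q3}  [seen]
{q0,q1,q3} --c--> {q0,q1,q2,q3}  [seen]
{q0,q1,q2} --a--> {q0,q1,q2,q3}  [seen]
{q0,q1,q2} --b--> {q0,q2,q3}  [seen]
{q0,q1,q2} --c--> {q0,q1,q3}  [seen]
{q0,q1,q2,q3} --a--> {q0,q1,q2,q3}  [seen]
{q0,q1,q2,q3} --b--> {q0,q1,q2,q3}  [seen]
{q0,q1,q2,q3} --c--> {q0,q1,q2,q3}  [seen]
{q0,q2,q3} --a--> {q0,q1,q2,q3}  [seen]
{q0,q2,q3} --b--> {q0,q1,q2}  [seen]
{q0,q2,q3} --c--> {q0,q1,q2,q3}  [seen]
Reachable DFA states: {q0}, {q0,q3}, {q0,q2}, {q0,q1,q3}, {q0,q1,q2}, {q0,q1,q2,q3}, {q0,q2,q3}.
{q0,q1,q3} is among them.

yes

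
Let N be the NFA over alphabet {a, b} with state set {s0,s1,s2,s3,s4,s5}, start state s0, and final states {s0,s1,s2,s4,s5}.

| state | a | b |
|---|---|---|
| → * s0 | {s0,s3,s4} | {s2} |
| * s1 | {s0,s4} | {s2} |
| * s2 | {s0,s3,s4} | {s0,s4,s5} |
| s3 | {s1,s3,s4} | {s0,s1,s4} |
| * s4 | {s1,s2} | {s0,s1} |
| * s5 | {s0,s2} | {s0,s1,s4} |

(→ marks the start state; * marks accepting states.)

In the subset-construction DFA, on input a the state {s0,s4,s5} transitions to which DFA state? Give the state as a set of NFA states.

δ(s0,a) = {s0,s3,s4}; δ(s4,a) = {s1,s2}; δ(s5,a) = {s0,s2}.
Union: {s0,s1,s2,s3,s4}.

{s0,s1,s2,s3,s4}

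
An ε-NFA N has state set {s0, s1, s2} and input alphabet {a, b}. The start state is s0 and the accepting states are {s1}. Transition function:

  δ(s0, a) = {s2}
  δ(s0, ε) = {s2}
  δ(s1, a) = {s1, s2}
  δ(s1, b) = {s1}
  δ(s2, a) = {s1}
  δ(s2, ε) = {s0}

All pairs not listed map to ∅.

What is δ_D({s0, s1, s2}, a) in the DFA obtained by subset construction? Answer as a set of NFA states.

{s0, s1, s2}

δ(s0,a) = {s2}; δ(s1,a) = {s1, s2}; δ(s2,a) = {s1}.
Union: {s1, s2}.
ε-closure gives {s0, s1, s2}.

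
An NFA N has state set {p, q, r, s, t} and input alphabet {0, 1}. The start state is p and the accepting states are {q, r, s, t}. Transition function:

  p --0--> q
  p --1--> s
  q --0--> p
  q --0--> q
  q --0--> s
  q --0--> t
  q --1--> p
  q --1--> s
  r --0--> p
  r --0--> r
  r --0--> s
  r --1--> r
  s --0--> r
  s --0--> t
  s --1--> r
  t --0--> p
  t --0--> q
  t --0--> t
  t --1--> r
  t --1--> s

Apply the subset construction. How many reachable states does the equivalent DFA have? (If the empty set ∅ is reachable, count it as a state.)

Start state of the DFA: {p}.
{p} --0--> {q}  [new]
{p} --1--> {s}  [new]
{q} --0--> {p, q, s, t}  [new]
{q} --1--> {p, s}  [new]
{s} --0--> {r, t}  [new]
{s} --1--> {r}  [new]
{p, q, s, t} --0--> {p, q, r, s, t}  [new]
{p, q, s, t} --1--> {p, r, s}  [new]
{p, s} --0--> {q, r, t}  [new]
{p, s} --1--> {r, s}  [new]
{r, t} --0--> {p, q, r, s, t}  [seen]
{r, t} --1--> {r, s}  [seen]
{r} --0--> {p, r, s}  [seen]
{r} --1--> {r}  [seen]
{p, q, r, s, t} --0--> {p, q, r, s, t}  [seen]
{p, q, r, s, t} --1--> {p, r, s}  [seen]
{p, r, s} --0--> {p, q, r, s, t}  [seen]
{p, r, s} --1--> {r, s}  [seen]
{q, r, t} --0--> {p, q, r, s, t}  [seen]
{q, r, t} --1--> {p, r, s}  [seen]
{r, s} --0--> {p, r, s, t}  [new]
{r, s} --1--> {r}  [seen]
{p, r, s, t} --0--> {p, q, r, s, t}  [seen]
{p, r, s, t} --1--> {r, s}  [seen]
Reachable DFA states: {p}, {q}, {s}, {p, q, s, t}, {p, s}, {r, t}, {r}, {p, q, r, s, t}, {p, r, s}, {q, r, t}, {r, s}, {p, r, s, t}.

12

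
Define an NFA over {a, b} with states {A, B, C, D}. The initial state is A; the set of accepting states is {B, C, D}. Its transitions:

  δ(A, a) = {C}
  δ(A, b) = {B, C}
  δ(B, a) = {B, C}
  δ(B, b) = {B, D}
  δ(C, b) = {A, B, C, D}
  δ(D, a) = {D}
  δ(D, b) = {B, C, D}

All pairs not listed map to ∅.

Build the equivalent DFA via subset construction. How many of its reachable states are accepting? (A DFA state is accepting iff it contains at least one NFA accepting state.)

4

Start state of the DFA: {A}.
{A} --a--> {C}  [new]
{A} --b--> {B, C}  [new]
{C} --a--> ∅  [new]
{C} --b--> {A, B, C, D}  [new]
{B, C} --a--> {B, C}  [seen]
{B, C} --b--> {A, B, C, D}  [seen]
∅ --a--> ∅  [seen]
∅ --b--> ∅  [seen]
{A, B, C, D} --a--> {B, C, D}  [new]
{A, B, C, D} --b--> {A, B, C, D}  [seen]
{B, C, D} --a--> {B, C, D}  [seen]
{B, C, D} --b--> {A, B, C, D}  [seen]
Reachable DFA states: {A}, {C}, {B, C}, ∅, {A, B, C, D}, {B, C, D}.
Accepting DFA states (contain an NFA accepting state): {C}, {B, C}, {A, B, C, D}, {B, C, D}.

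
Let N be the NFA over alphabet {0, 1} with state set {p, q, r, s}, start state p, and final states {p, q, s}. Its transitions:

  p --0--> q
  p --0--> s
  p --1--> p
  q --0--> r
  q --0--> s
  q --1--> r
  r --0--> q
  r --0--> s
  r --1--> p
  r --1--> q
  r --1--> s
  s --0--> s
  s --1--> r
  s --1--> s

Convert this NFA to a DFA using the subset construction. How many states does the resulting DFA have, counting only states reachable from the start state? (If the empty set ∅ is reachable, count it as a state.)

Start state of the DFA: {p}.
{p} --0--> {q, s}  [new]
{p} --1--> {p}  [seen]
{q, s} --0--> {r, s}  [new]
{q, s} --1--> {r, s}  [seen]
{r, s} --0--> {q, s}  [seen]
{r, s} --1--> {p, q, r, s}  [new]
{p, q, r, s} --0--> {q, r, s}  [new]
{p, q, r, s} --1--> {p, q, r, s}  [seen]
{q, r, s} --0--> {q, r, s}  [seen]
{q, r, s} --1--> {p, q, r, s}  [seen]
Reachable DFA states: {p}, {q, s}, {r, s}, {p, q, r, s}, {q, r, s}.

5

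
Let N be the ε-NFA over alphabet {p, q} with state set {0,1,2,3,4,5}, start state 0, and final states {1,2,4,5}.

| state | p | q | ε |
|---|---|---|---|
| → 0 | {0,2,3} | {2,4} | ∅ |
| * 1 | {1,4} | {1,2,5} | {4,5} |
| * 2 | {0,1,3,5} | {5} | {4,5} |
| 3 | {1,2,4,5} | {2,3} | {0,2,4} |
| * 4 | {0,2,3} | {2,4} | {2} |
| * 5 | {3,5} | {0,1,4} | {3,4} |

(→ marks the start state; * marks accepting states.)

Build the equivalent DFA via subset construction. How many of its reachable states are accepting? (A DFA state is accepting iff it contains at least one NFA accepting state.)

Start state of the DFA: {0} (ε-closure of the NFA start).
{0} --p--> {0,2,3,4,5}  [new]
{0} --q--> {0,2,3,4,5}  [seen]
{0,2,3,4,5} --p--> {0,1,2,3,4,5}  [new]
{0,2,3,4,5} --q--> {0,1,2,3,4,5}  [seen]
{0,1,2,3,4,5} --p--> {0,1,2,3,4,5}  [seen]
{0,1,2,3,4,5} --q--> {0,1,2,3,4,5}  [seen]
Reachable DFA states: {0}, {0,2,3,4,5}, {0,1,2,3,4,5}.
Accepting DFA states (contain an NFA accepting state): {0,2,3,4,5}, {0,1,2,3,4,5}.

2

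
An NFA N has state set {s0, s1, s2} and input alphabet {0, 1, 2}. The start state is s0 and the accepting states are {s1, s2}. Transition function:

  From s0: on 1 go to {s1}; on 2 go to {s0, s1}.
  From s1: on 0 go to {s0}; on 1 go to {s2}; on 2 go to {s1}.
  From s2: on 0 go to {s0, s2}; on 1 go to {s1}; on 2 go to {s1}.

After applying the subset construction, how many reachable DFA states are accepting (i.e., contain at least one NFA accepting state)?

Start state of the DFA: {s0}.
{s0} --0--> ∅  [new]
{s0} --1--> {s1}  [new]
{s0} --2--> {s0, s1}  [new]
∅ --0--> ∅  [seen]
∅ --1--> ∅  [seen]
∅ --2--> ∅  [seen]
{s1} --0--> {s0}  [seen]
{s1} --1--> {s2}  [new]
{s1} --2--> {s1}  [seen]
{s0, s1} --0--> {s0}  [seen]
{s0, s1} --1--> {s1, s2}  [new]
{s0, s1} --2--> {s0, s1}  [seen]
{s2} --0--> {s0, s2}  [new]
{s2} --1--> {s1}  [seen]
{s2} --2--> {s1}  [seen]
{s1, s2} --0--> {s0, s2}  [seen]
{s1, s2} --1--> {s1, s2}  [seen]
{s1, s2} --2--> {s1}  [seen]
{s0, s2} --0--> {s0, s2}  [seen]
{s0, s2} --1--> {s1}  [seen]
{s0, s2} --2--> {s0, s1}  [seen]
Reachable DFA states: {s0}, ∅, {s1}, {s0, s1}, {s2}, {s1, s2}, {s0, s2}.
Accepting DFA states (contain an NFA accepting state): {s1}, {s0, s1}, {s2}, {s1, s2}, {s0, s2}.

5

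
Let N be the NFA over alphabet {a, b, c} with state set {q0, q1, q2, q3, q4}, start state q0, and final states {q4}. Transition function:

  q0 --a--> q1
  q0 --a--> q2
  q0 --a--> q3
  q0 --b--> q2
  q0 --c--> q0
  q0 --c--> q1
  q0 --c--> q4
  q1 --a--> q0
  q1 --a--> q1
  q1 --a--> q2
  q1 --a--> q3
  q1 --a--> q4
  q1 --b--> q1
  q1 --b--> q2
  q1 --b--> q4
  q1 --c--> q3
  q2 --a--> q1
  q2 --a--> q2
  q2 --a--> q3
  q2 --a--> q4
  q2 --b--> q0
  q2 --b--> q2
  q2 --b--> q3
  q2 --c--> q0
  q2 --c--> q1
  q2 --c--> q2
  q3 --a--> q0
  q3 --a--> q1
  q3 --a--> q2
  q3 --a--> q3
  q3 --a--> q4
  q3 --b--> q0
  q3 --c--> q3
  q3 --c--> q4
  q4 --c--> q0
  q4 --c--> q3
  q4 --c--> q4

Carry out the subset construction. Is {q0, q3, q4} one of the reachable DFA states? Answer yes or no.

Start state of the DFA: {q0}.
{q0} --a--> {q1, q2, q3}  [new]
{q0} --b--> {q2}  [new]
{q0} --c--> {q0, q1, q4}  [new]
{q1, q2, q3} --a--> {q0, q1, q2, q3, q4}  [new]
{q1, q2, q3} --b--> {q0, q1, q2, q3, q4}  [seen]
{q1, q2, q3} --c--> {q0, q1, q2, q3, q4}  [seen]
{q2} --a--> {q1, q2, q3, q4}  [new]
{q2} --b--> {q0, q2, q3}  [new]
{q2} --c--> {q0, q1, q2}  [new]
{q0, q1, q4} --a--> {q0, q1, q2, q3, q4}  [seen]
{q0, q1, q4} --b--> {q1, q2, q4}  [new]
{q0, q1, q4} --c--> {q0, q1, q3, q4}  [new]
{q0, q1, q2, q3, q4} --a--> {q0, q1, q2, q3, q4}  [seen]
{q0, q1, q2, q3, q4} --b--> {q0, q1, q2, q3, q4}  [seen]
{q0, q1, q2, q3, q4} --c--> {q0, q1, q2, q3, q4}  [seen]
{q1, q2, q3, q4} --a--> {q0, q1, q2, q3, q4}  [seen]
{q1, q2, q3, q4} --b--> {q0, q1, q2, q3, q4}  [seen]
{q1, q2, q3, q4} --c--> {q0, q1, q2, q3, q4}  [seen]
{q0, q2, q3} --a--> {q0, q1, q2, q3, q4}  [seen]
{q0, q2, q3} --b--> {q0, q2, q3}  [seen]
{q0, q2, q3} --c--> {q0, q1, q2, q3, q4}  [seen]
{q0, q1, q2} --a--> {q0, q1, q2, q3, q4}  [seen]
{q0, q1, q2} --b--> {q0, q1, q2, q3, q4}  [seen]
{q0, q1, q2} --c--> {q0, q1, q2, q3, q4}  [seen]
{q1, q2, q4} --a--> {q0, q1, q2, q3, q4}  [seen]
{q1, q2, q4} --b--> {q0, q1, q2, q3, q4}  [seen]
{q1, q2, q4} --c--> {q0, q1, q2, q3, q4}  [seen]
{q0, q1, q3, q4} --a--> {q0, q1, q2, q3, q4}  [seen]
{q0, q1, q3, q4} --b--> {q0, q1, q2, q4}  [new]
{q0, q1, q3, q4} --c--> {q0, q1, q3, q4}  [seen]
{q0, q1, q2, q4} --a--> {q0, q1, q2, q3, q4}  [seen]
{q0, q1, q2, q4} --b--> {q0, q1, q2, q3, q4}  [seen]
{q0, q1, q2, q4} --c--> {q0, q1, q2, q3, q4}  [seen]
Reachable DFA states: {q0}, {q1, q2, q3}, {q2}, {q0, q1, q4}, {q0, q1, q2, q3, q4}, {q1, q2, q3, q4}, {q0, q2, q3}, {q0, q1, q2}, {q1, q2, q4}, {q0, q1, q3, q4}, {q0, q1, q2, q4}.
{q0, q3, q4} is not among them.

no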